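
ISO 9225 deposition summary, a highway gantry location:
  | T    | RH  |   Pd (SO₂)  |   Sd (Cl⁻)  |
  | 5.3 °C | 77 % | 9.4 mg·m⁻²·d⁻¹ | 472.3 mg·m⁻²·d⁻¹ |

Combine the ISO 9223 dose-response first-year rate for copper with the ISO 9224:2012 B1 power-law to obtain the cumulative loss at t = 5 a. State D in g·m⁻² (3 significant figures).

copper: temperature factor f = +0.126·(-4.7) = -0.5922
  Pd branch = 0.0053·Pd^0.26·e^(0.059·RH+f) = 0.4933 μm/a
  Sd branch = 0.01025·Sd^0.27·e^(0.036·RH+0.049·T) = 1.121 μm/a
  sum: 0.4933 + 1.121 → r_corr = 1.614 μm/a
Power-law: D(5) = r_corr · 5^0.667
  D(5) = 1.614 × 5^0.667 = 1.614 × 2.926 = 4.721 μm
  Mass loss = 4.721 μm × 8.96 g/cm³ = 42.3 g·m⁻²

D(5) = 42.3 g·m⁻²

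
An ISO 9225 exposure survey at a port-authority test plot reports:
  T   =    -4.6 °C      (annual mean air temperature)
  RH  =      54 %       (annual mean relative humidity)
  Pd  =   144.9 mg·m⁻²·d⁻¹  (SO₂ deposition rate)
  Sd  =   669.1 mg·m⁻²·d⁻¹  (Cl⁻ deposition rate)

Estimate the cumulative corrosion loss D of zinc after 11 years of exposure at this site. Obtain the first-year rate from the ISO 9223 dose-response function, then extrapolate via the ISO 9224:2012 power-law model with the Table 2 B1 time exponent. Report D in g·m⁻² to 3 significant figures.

D(11) = 77.1 g·m⁻²

zinc: f(T) = +0.038·(T−10) [T≤10 °C] = -0.5548
  sulphur-dioxide contribution → 0.7931 μm/a
  chloride contribution → 0.7437 μm/a
  total first-year rate 1.537 μm/a
Power-law: D(11) = r_corr · 11^0.813
  D(11) = 1.537 × 11^0.813 = 1.537 × 7.025 = 10.8 μm
  Mass loss = 10.8 μm × 7.14 g/cm³ = 77.08 g·m⁻²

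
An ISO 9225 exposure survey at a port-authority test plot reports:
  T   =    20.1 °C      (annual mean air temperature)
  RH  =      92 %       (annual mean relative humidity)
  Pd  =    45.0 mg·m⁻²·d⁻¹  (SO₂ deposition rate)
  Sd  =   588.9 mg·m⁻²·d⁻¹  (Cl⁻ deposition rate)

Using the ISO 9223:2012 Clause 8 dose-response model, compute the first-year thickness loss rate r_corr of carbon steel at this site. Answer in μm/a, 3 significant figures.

carbon steel: T>10 °C ⇒ hinge -0.054·(20.1−10) = -0.5454
  sulphur-dioxide contribution → 46.76 μm/a
  chloride contribution → 247.6 μm/a
  total first-year rate 294.3 μm/a

r_corr = 294 μm/a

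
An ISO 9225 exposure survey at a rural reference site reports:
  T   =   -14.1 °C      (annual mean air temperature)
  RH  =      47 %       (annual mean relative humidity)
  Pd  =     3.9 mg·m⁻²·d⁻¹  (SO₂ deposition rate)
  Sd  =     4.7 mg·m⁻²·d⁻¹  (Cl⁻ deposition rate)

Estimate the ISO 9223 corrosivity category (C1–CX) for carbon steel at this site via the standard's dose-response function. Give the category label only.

C1

carbon steel: temperature factor f = +0.150·(-24.1) = -3.6150
  Pd branch = 1.77·Pd^0.52·e^(0.02·RH+f) = 0.2475 μm/a
  Cl⁻ term: 0.102·4.7^0.62·exp(0.033·47+0.04·-14.1) = 0.7144
  r_corr = 0.2475 + 0.7144 = 0.9619 μm/a
0.962 μm/a falls in (0, 1.3] for carbon steel → category C1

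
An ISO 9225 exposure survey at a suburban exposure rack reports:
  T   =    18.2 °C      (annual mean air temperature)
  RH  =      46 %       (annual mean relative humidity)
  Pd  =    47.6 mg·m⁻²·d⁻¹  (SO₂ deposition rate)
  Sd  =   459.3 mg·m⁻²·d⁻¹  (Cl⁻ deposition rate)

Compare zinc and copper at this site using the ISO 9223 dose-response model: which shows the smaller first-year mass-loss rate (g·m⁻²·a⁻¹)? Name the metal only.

zinc: temperature factor f = -0.071·(8.2) = -0.5822
  Pd branch = 0.0129·Pd^0.44·e^(0.046·RH+f) = 0.3272 μm/a
  Cl⁻ term: 0.0175·459.3^0.57·exp(0.008·46+0.085·18.2) = 3.909
  sum: 0.3272 + 3.909 → r_corr = 4.237 μm/a
  mass loss = 4.237 μm/a × 7.14 g/cm³ = 30.25 g·m⁻²·a⁻¹
copper: T>10 °C ⇒ hinge -0.080·(18.2−10) = -0.6560
  Pd branch = 0.0053·Pd^0.26·e^(0.059·RH+f) = 0.1133 μm/a
  Sd branch = 0.01025·Sd^0.27·e^(0.036·RH+0.049·T) = 0.6855 μm/a
  sum: 0.1133 + 0.6855 → r_corr = 0.7988 μm/a
  mass loss = 0.7988 μm/a × 8.96 g/cm³ = 7.157 g·m⁻²·a⁻¹
Ordering by g·m⁻²·a⁻¹: zinc (30.2) > copper (7.16)

copper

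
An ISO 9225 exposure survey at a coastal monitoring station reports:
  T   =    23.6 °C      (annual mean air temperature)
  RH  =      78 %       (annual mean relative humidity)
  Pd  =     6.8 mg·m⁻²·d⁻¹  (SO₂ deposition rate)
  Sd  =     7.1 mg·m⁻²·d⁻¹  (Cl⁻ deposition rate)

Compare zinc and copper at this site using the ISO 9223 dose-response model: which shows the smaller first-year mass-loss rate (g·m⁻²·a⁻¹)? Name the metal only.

zinc: T>10 °C ⇒ hinge -0.071·(23.6−10) = -0.9656
  Pd branch = 0.0129·Pd^0.44·e^(0.046·RH+f) = 0.4128 μm/a
  Sd branch = 0.0175·Sd^0.57·e^(0.008·RH+0.085·T) = 0.7421 μm/a
  r_corr = 0.4128 + 0.7421 = 1.155 μm/a
  mass loss = 1.155 μm/a × 7.14 g/cm³ = 8.246 g·m⁻²·a⁻¹
copper: f(T) = -0.080·(T−10) [T>10 °C] = -1.0880
  Pd branch = 0.0053·Pd^0.26·e^(0.059·RH+f) = 0.293 μm/a
  Sd branch = 0.01025·Sd^0.27·e^(0.036·RH+0.049·T) = 0.9168 μm/a
  sum: 0.293 + 0.9168 → r_corr = 1.21 μm/a
  mass loss = 1.21 μm/a × 8.96 g/cm³ = 10.84 g·m⁻²·a⁻¹
Ordering by g·m⁻²·a⁻¹: copper (10.8) > zinc (8.25)

zinc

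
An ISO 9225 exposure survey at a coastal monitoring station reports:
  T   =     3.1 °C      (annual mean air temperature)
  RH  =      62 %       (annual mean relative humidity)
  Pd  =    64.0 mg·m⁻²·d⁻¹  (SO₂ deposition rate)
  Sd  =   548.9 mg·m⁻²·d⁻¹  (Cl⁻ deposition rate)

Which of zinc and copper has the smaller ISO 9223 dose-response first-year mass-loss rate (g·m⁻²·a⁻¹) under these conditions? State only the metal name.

copper

zinc: temperature factor f = +0.038·(-6.9) = -0.2622
  Pd branch = 0.0129·Pd^0.44·e^(0.046·RH+f) = 1.072 μm/a
  Cl⁻ term: 0.0175·548.9^0.57·exp(0.008·62+0.085·3.1) = 1.363
  r_corr = 1.072 + 1.363 = 2.434 μm/a
  mass loss = 2.434 μm/a × 7.14 g/cm³ = 17.38 g·m⁻²·a⁻¹
copper: temperature factor f = +0.126·(-6.9) = -0.8694
  SO₂ term: 0.0053·64.0^0.26·exp(0.059·62-0.8694) = 0.2541
  Cl⁻ term: 0.01025·548.9^0.27·exp(0.036·62+0.049·3.1) = 0.6105
  r_corr = 0.2541 + 0.6105 = 0.8646 μm/a
  mass loss = 0.8646 μm/a × 8.96 g/cm³ = 7.747 g·m⁻²·a⁻¹
Ordering by g·m⁻²·a⁻¹: zinc (17.4) > copper (7.75)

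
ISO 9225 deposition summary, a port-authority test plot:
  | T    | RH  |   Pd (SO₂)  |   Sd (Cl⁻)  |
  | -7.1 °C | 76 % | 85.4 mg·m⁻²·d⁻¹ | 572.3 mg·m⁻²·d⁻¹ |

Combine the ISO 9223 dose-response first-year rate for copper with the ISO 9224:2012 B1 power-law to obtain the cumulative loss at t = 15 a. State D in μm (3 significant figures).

copper: T≤10 °C ⇒ hinge +0.126·(-7.1−10) = -2.1546
  Pd branch = 0.0053·Pd^0.26·e^(0.059·RH+f) = 0.173 μm/a
  Cl⁻ term: 0.01025·572.3^0.27·exp(0.036·76+0.049·-7.1) = 0.62
  sum: 0.173 + 0.62 → r_corr = 0.7931 μm/a
Long-term exponent b (ISO 9224 Table 2, B1) = 0.667
  D(15) = 0.7931 × 15^0.667 = 0.7931 × 6.088 = 4.828 μm

D(15) = 4.83 μm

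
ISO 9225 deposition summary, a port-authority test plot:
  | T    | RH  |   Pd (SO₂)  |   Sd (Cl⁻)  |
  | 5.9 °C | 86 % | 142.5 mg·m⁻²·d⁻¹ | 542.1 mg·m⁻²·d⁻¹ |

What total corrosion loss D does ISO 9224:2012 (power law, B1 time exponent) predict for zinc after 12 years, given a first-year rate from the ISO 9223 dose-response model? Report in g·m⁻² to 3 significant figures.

zinc: temperature factor f = +0.038·(-4.1) = -0.1558
  sulphur-dioxide contribution → 5.113 μm/a
  chloride contribution → 2.08 μm/a
  total first-year rate 7.193 μm/a
Power-law: D(12) = r_corr · 12^0.813
  D(12) = 7.193 × 12^0.813 = 7.193 × 7.54 = 54.24 μm
  Mass loss = 54.24 μm × 7.14 g/cm³ = 387.2 g·m⁻²

D(12) = 387 g·m⁻²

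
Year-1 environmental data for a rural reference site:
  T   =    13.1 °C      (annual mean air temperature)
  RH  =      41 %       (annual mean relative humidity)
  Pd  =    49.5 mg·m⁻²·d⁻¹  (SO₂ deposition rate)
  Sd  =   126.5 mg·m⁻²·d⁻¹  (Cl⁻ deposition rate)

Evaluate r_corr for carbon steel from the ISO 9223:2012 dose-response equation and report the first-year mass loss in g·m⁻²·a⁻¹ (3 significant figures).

carbon steel: f(T) = -0.054·(T−10) [T>10 °C] = -0.1674
  SO₂ term: 1.77·49.5^0.52·exp(0.02·41-0.1674) = 25.86
  Cl⁻ term: 0.102·126.5^0.62·exp(0.033·41+0.04·13.1) = 13.4
  sum: 25.86 + 13.4 → r_corr = 39.26 μm/a
Convert to mass loss: 39.26 μm/a × 7.85 g/cm³ = 308.2 g·m⁻²·a⁻¹

r_corr = 308 g·m⁻²·a⁻¹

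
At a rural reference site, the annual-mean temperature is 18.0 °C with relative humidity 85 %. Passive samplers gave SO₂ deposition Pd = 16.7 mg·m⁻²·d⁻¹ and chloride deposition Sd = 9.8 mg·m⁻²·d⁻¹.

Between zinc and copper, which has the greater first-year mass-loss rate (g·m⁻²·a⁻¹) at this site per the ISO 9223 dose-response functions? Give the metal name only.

copper

zinc: f(T) = -0.071·(T−10) [T>10 °C] = -0.5680
  sulphur-dioxide contribution → 1.259 μm/a
  chloride contribution → 0.5859 μm/a
  total first-year rate 1.845 μm/a
  mass loss = 1.845 μm/a × 7.14 g/cm³ = 13.17 g·m⁻²·a⁻¹
copper: temperature factor f = -0.080·(8.0) = -0.6400
  sulphur-dioxide contribution → 0.8754 μm/a
  chloride contribution → 0.978 μm/a
  ⇒ r_corr(copper) = 1.853 μm/a
  mass loss = 1.853 μm/a × 8.96 g/cm³ = 16.61 g·m⁻²·a⁻¹
Ordering by g·m⁻²·a⁻¹: copper (16.6) > zinc (13.2)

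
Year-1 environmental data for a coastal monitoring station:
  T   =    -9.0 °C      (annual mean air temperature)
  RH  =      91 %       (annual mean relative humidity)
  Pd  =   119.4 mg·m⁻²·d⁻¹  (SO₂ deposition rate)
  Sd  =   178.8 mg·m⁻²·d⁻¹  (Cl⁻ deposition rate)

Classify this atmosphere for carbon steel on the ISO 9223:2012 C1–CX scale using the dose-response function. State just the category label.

C3

carbon steel: temperature factor f = +0.150·(-19.0) = -2.8500
  sulphur-dioxide contribution → 7.598 μm/a
  chloride contribution → 35.72 μm/a
  ⇒ r_corr(carbon steel) = 43.32 μm/a
Category bounds: 25…50 μm/a bracket r_corr ⇒ C3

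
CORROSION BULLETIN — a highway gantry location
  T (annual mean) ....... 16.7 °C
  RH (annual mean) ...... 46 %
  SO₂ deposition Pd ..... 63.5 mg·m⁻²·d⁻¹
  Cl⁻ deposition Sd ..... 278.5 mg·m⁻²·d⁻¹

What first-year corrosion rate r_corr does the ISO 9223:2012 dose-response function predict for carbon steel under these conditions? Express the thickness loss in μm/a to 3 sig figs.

r_corr = 56.6 μm/a

carbon steel: temperature factor f = -0.054·(6.7) = -0.3618
  sulphur-dioxide contribution → 26.78 μm/a
  chloride contribution → 29.77 μm/a
  total first-year rate 56.55 μm/a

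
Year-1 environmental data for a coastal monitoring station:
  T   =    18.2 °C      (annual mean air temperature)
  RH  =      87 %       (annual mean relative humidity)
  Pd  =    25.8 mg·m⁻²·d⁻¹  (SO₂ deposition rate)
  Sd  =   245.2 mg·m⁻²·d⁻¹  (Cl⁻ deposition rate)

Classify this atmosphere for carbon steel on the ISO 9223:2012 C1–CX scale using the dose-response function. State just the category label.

C5

carbon steel: temperature factor f = -0.054·(8.2) = -0.4428
  SO₂ term: 1.77·25.8^0.52·exp(0.02·87-0.4428) = 35.11
  Cl⁻ term: 0.102·245.2^0.62·exp(0.033·87+0.04·18.2) = 113
  sum: 35.11 + 113 → r_corr = 148.1 μm/a
ISO 9223 Table 2 (carbon steel): 80 < 148 ≤ 200 μm/a ⇒ C5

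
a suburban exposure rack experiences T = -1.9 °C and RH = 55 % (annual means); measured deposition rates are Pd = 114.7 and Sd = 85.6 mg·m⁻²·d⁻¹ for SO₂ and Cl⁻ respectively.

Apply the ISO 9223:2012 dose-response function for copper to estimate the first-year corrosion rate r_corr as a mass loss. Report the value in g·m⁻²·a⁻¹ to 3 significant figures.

copper: f(T) = +0.126·(T−10) [T≤10 °C] = -1.4994
  SO₂ term: 0.0053·114.7^0.26·exp(0.059·55-1.4994) = 0.1042
  Sd branch = 0.01025·Sd^0.27·e^(0.036·RH+0.049·T) = 0.2249 μm/a
  sum: 0.1042 + 0.2249 → r_corr = 0.3291 μm/a
Convert to mass loss: 0.3291 μm/a × 8.96 g/cm³ = 2.949 g·m⁻²·a⁻¹

r_corr = 2.95 g·m⁻²·a⁻¹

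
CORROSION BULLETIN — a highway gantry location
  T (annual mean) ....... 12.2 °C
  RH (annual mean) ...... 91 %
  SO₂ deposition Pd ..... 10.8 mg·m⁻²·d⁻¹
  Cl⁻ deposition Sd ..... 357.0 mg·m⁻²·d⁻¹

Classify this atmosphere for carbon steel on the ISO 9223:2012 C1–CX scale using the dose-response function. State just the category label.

carbon steel: T>10 °C ⇒ hinge -0.054·(12.2−10) = -0.1188
  Pd branch = 1.77·Pd^0.52·e^(0.02·RH+f) = 33.43 μm/a
  Cl⁻ term: 0.102·357.0^0.62·exp(0.033·91+0.04·12.2) = 128
  r_corr = 33.43 + 128 = 161.5 μm/a
Category bounds: 80…200 μm/a bracket r_corr ⇒ C5

C5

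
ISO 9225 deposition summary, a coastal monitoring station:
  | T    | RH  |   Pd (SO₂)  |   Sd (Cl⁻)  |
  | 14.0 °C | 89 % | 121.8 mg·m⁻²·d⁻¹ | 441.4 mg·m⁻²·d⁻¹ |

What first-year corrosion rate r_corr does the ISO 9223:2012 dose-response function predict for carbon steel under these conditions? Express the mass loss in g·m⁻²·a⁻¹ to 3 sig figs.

carbon steel: temperature factor f = -0.054·(4.0) = -0.2160
  SO₂ term: 1.77·121.8^0.52·exp(0.02·89-0.2160) = 102.7
  Sd branch = 0.102·Sd^0.62·e^(0.033·RH+0.04·T) = 146.9 μm/a
  r_corr = 102.7 + 146.9 = 249.7 μm/a
Convert to mass loss: 249.7 μm/a × 7.85 g/cm³ = 1960 g·m⁻²·a⁻¹

r_corr = 1.96e+03 g·m⁻²·a⁻¹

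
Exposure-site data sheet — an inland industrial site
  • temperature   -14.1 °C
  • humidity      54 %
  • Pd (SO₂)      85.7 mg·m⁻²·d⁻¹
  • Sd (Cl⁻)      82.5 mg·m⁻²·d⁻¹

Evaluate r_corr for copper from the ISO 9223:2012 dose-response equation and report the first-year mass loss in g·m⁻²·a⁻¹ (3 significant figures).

r_corr = 1.23 g·m⁻²·a⁻¹

copper: T≤10 °C ⇒ hinge +0.126·(-14.1−10) = -3.0366
  SO₂ term: 0.0053·85.7^0.26·exp(0.059·54-3.0366) = 0.01958
  Sd branch = 0.01025·Sd^0.27·e^(0.036·RH+0.049·T) = 0.1181 μm/a
  sum: 0.01958 + 0.1181 → r_corr = 0.1377 μm/a
Convert to mass loss: 0.1377 μm/a × 8.96 g/cm³ = 1.234 g·m⁻²·a⁻¹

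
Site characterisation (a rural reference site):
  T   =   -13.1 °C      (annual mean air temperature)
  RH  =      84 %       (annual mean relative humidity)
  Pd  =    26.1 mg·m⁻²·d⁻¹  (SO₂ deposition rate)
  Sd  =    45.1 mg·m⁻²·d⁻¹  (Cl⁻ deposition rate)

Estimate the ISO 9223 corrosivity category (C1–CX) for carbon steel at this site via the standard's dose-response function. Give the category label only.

carbon steel: temperature factor f = +0.150·(-23.1) = -3.4650
  sulphur-dioxide contribution → 1.62 μm/a
  chloride contribution → 10.24 μm/a
  total first-year rate 11.86 μm/a
11.9 μm/a falls in (1.3, 25] for carbon steel → category C2

C2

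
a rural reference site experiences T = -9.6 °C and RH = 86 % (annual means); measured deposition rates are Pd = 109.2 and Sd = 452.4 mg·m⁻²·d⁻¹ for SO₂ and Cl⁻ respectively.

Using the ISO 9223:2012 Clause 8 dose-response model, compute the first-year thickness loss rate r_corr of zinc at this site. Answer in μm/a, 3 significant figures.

zinc: T≤10 °C ⇒ hinge +0.038·(-9.6−10) = -0.7448
  Pd branch = 0.0129·Pd^0.44·e^(0.046·RH+f) = 2.524 μm/a
  Sd branch = 0.0175·Sd^0.57·e^(0.008·RH+0.085·T) = 0.5025 μm/a
  sum: 2.524 + 0.5025 → r_corr = 3.026 μm/a

r_corr = 3.03 μm/a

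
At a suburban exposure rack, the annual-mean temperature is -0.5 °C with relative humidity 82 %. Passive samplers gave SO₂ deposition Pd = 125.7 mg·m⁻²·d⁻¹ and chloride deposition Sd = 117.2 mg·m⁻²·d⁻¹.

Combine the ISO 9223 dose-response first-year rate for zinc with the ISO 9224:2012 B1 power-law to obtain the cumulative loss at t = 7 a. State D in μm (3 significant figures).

zinc: f(T) = +0.038·(T−10) [T≤10 °C] = -0.3990
  Pd branch = 0.0129·Pd^0.44·e^(0.046·RH+f) = 3.156 μm/a
  Cl⁻ term: 0.0175·117.2^0.57·exp(0.008·82+0.085·-0.5) = 0.4884
  r_corr = 3.156 + 0.4884 = 3.645 μm/a
Power-law: D(7) = r_corr · 7^0.813
  D(7) = 3.645 × 7^0.813 = 3.645 × 4.865 = 17.73 μm

D(7) = 17.7 μm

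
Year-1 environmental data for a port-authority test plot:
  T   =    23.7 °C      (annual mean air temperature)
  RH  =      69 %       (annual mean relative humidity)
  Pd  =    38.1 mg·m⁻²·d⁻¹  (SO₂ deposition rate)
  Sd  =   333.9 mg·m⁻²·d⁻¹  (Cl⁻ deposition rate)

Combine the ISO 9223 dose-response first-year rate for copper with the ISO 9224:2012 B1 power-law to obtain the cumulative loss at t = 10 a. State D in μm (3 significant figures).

D(10) = 10.0 μm

copper: T>10 °C ⇒ hinge -0.080·(23.7−10) = -1.0960
  SO₂ term: 0.0053·38.1^0.26·exp(0.059·69-1.0960) = 0.2675
  Cl⁻ term: 0.01025·333.9^0.27·exp(0.036·69+0.049·23.7) = 1.885
  r_corr = 0.2675 + 1.885 = 2.152 μm/a
ISO 9224: D(t) = r_corr · t^b with b = 0.667 (copper, B1)
  D(10) = 2.152 × 10^0.667 = 2.152 × 4.645 = 9.997 μm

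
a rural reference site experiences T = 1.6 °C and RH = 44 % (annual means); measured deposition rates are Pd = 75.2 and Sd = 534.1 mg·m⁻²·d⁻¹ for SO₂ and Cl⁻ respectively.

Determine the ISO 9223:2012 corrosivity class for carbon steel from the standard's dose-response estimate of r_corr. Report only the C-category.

carbon steel: temperature factor f = +0.150·(-8.4) = -1.2600
  SO₂ term: 1.77·75.2^0.52·exp(0.02·44-1.2600) = 11.44
  Cl⁻ term: 0.102·534.1^0.62·exp(0.033·44+0.04·1.6) = 22.81
  r_corr = 11.44 + 22.81 = 34.25 μm/a
Category bounds: 25…50 μm/a bracket r_corr ⇒ C3

C3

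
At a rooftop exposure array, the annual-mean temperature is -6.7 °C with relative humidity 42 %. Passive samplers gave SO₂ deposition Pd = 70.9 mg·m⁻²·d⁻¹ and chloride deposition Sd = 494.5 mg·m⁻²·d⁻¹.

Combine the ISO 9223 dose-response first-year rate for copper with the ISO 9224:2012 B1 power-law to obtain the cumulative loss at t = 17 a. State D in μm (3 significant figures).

D(17) = 1.34 μm

copper: f(T) = +0.126·(T−10) [T≤10 °C] = -2.1042
  Pd branch = 0.0053·Pd^0.26·e^(0.059·RH+f) = 0.02332 μm/a
  Cl⁻ term: 0.01025·494.5^0.27·exp(0.036·42+0.049·-6.7) = 0.1787
  sum: 0.02332 + 0.1787 → r_corr = 0.2021 μm/a
Power-law: D(17) = r_corr · 17^0.667
  D(17) = 0.2021 × 17^0.667 = 0.2021 × 6.618 = 1.337 μm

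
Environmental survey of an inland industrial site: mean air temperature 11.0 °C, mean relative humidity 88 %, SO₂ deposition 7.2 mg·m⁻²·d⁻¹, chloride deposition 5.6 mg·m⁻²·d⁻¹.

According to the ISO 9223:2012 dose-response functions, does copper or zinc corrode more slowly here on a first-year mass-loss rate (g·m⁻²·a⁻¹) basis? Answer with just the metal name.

copper: T>10 °C ⇒ hinge -0.080·(11.0−10) = -0.0800
  SO₂ term: 0.0053·7.2^0.26·exp(0.059·88-0.0800) = 1.47
  Cl⁻ term: 0.01025·5.6^0.27·exp(0.036·88+0.049·11.0) = 0.6648
  r_corr = 1.47 + 0.6648 = 2.135 μm/a
  mass loss = 2.135 μm/a × 8.96 g/cm³ = 19.13 g·m⁻²·a⁻¹
zinc: f(T) = -0.071·(T−10) [T>10 °C] = -0.0710
  SO₂ term: 0.0129·7.2^0.44·exp(0.046·88-0.0710) = 1.641
  Sd branch = 0.0175·Sd^0.57·e^(0.008·RH+0.085·T) = 0.2406 μm/a
  sum: 1.641 + 0.2406 → r_corr = 1.881 μm/a
  mass loss = 1.881 μm/a × 7.14 g/cm³ = 13.43 g·m⁻²·a⁻¹
Ordering by g·m⁻²·a⁻¹: copper (19.1) > zinc (13.4)

zinc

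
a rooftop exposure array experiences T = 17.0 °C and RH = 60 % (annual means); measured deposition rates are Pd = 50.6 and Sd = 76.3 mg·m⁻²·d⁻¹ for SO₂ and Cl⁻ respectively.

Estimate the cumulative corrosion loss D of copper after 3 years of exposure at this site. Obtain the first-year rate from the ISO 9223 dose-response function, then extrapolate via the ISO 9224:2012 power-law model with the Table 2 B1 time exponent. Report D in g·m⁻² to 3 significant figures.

D(3) = 17.7 g·m⁻²

copper: f(T) = -0.080·(T−10) [T>10 °C] = -0.5600
  SO₂ term: 0.0053·50.6^0.26·exp(0.059·60-0.5600) = 0.2894
  Cl⁻ term: 0.01025·76.3^0.27·exp(0.036·60+0.049·17.0) = 0.6589
  sum: 0.2894 + 0.6589 → r_corr = 0.9484 μm/a
Long-term exponent b (ISO 9224 Table 2, B1) = 0.667
  D(3) = 0.9484 × 3^0.667 = 0.9484 × 2.081 = 1.973 μm
  Mass loss = 1.973 μm × 8.96 g/cm³ = 17.68 g·m⁻²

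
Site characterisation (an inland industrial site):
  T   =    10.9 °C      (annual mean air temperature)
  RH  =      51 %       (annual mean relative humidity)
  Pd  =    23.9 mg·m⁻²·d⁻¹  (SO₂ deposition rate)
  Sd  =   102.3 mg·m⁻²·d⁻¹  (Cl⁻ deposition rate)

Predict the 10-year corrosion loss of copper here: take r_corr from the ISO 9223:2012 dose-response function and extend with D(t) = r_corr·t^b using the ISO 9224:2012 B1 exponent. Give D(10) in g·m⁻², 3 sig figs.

copper: temperature factor f = -0.080·(0.9) = -0.0720
  Pd branch = 0.0053·Pd^0.26·e^(0.059·RH+f) = 0.2281 μm/a
  Cl⁻ term: 0.01025·102.3^0.27·exp(0.036·51+0.049·10.9) = 0.3826
  sum: 0.2281 + 0.3826 → r_corr = 0.6107 μm/a
Power-law: D(10) = r_corr · 10^0.667
  D(10) = 0.6107 × 10^0.667 = 0.6107 × 4.645 = 2.837 μm
  Mass loss = 2.837 μm × 8.96 g/cm³ = 25.42 g·m⁻²

D(10) = 25.4 g·m⁻²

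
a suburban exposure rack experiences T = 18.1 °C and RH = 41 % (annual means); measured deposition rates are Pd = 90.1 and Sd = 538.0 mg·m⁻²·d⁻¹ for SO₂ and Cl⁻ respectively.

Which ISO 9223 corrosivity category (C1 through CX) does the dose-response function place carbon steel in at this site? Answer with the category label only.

carbon steel: f(T) = -0.054·(T−10) [T>10 °C] = -0.4374
  sulphur-dioxide contribution → 26.95 μm/a
  chloride contribution → 40.15 μm/a
  ⇒ r_corr(carbon steel) = 67.1 μm/a
ISO 9223 Table 2 (carbon steel): 50 < 67.1 ≤ 80 μm/a ⇒ C4

C4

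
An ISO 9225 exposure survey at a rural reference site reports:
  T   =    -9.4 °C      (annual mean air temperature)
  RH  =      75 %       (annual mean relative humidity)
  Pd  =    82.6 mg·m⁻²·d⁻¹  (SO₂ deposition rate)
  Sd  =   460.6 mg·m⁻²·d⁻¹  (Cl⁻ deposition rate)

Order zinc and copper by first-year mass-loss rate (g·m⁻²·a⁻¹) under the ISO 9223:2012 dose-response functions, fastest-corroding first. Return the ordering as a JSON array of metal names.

zinc: temperature factor f = +0.038·(-19.4) = -0.7372
  SO₂ term: 0.0129·82.6^0.44·exp(0.046·75-0.7372) = 1.356
  Cl⁻ term: 0.0175·460.6^0.57·exp(0.008·75+0.085·-9.4) = 0.4728
  r_corr = 1.356 + 0.4728 = 1.829 μm/a
  mass loss = 1.829 μm/a × 7.14 g/cm³ = 13.06 g·m⁻²·a⁻¹
copper: f(T) = +0.126·(T−10) [T≤10 °C] = -2.4444
  SO₂ term: 0.0053·82.6^0.26·exp(0.059·75-2.4444) = 0.121
  Cl⁻ term: 0.01025·460.6^0.27·exp(0.036·75+0.049·-9.4) = 0.5039
  sum: 0.121 + 0.5039 → r_corr = 0.625 μm/a
  mass loss = 0.625 μm/a × 8.96 g/cm³ = 5.6 g·m⁻²·a⁻¹
Ordering by g·m⁻²·a⁻¹: zinc (13.1) > copper (5.6)

["zinc", "copper"]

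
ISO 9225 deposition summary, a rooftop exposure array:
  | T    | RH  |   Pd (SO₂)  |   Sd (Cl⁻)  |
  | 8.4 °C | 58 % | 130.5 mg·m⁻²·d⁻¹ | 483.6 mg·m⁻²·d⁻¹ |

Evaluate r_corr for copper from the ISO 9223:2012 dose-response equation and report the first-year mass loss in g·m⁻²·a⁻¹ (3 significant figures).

r_corr = 10.2 g·m⁻²·a⁻¹

copper: f(T) = +0.126·(T−10) [T≤10 °C] = -0.2016
  Pd branch = 0.0053·Pd^0.26·e^(0.059·RH+f) = 0.4709 μm/a
  Sd branch = 0.01025·Sd^0.27·e^(0.036·RH+0.049·T) = 0.6624 μm/a
  sum: 0.4709 + 0.6624 → r_corr = 1.133 μm/a
Convert to mass loss: 1.133 μm/a × 8.96 g/cm³ = 10.15 g·m⁻²·a⁻¹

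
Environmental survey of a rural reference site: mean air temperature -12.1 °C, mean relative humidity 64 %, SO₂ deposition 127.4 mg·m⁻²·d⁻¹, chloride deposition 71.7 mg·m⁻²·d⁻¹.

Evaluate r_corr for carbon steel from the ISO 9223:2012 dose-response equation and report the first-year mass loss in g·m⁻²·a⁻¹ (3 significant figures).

carbon steel: f(T) = +0.150·(T−10) [T≤10 °C] = -3.3150
  sulphur-dioxide contribution → 2.877 μm/a
  chloride contribution → 7.346 μm/a
  ⇒ r_corr(carbon steel) = 10.22 μm/a
Convert to mass loss: 10.22 μm/a × 7.85 g/cm³ = 80.25 g·m⁻²·a⁻¹

r_corr = 80.2 g·m⁻²·a⁻¹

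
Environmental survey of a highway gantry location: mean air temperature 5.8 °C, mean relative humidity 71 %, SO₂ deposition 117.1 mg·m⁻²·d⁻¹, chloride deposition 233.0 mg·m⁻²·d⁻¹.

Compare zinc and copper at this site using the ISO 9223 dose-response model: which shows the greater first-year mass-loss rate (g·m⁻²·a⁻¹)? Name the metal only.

zinc: temperature factor f = +0.038·(-4.2) = -0.1596
  SO₂ term: 0.0129·117.1^0.44·exp(0.046·71-0.1596) = 2.343
  Cl⁻ term: 0.0175·233.0^0.57·exp(0.008·71+0.085·5.8) = 1.13
  sum: 2.343 + 1.13 → r_corr = 3.474 μm/a
  mass loss = 3.474 μm/a × 7.14 g/cm³ = 24.8 g·m⁻²·a⁻¹
copper: temperature factor f = +0.126·(-4.2) = -0.5292
  Pd branch = 0.0053·Pd^0.26·e^(0.059·RH+f) = 0.7104 μm/a
  Sd branch = 0.01025·Sd^0.27·e^(0.036·RH+0.049·T) = 0.7645 μm/a
  sum: 0.7104 + 0.7645 → r_corr = 1.475 μm/a
  mass loss = 1.475 μm/a × 8.96 g/cm³ = 13.22 g·m⁻²·a⁻¹
Ordering by g·m⁻²·a⁻¹: zinc (24.8) > copper (13.2)

zinc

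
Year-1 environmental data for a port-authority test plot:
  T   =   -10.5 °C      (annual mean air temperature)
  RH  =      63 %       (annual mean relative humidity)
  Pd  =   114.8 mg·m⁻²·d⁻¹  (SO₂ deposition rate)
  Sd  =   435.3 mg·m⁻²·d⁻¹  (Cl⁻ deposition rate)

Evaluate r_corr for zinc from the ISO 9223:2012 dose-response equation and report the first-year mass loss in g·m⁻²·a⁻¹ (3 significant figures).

zinc: f(T) = +0.038·(T−10) [T≤10 °C] = -0.7790
  SO₂ term: 0.0129·114.8^0.44·exp(0.046·63-0.7790) = 0.8654
  Sd branch = 0.0175·Sd^0.57·e^(0.008·RH+0.085·T) = 0.3788 μm/a
  sum: 0.8654 + 0.3788 → r_corr = 1.244 μm/a
Convert to mass loss: 1.244 μm/a × 7.14 g/cm³ = 8.884 g·m⁻²·a⁻¹

r_corr = 8.88 g·m⁻²·a⁻¹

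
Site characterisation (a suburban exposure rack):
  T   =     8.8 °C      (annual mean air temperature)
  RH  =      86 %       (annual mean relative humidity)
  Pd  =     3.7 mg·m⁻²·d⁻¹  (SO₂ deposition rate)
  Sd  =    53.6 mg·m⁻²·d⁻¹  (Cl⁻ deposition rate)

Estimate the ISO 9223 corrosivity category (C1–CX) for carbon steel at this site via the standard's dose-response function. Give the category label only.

carbon steel: temperature factor f = +0.150·(-1.2) = -0.1800
  sulphur-dioxide contribution → 16.3 μm/a
  chloride contribution → 29.25 μm/a
  ⇒ r_corr(carbon steel) = 45.55 μm/a
Category bounds: 25…50 μm/a bracket r_corr ⇒ C3

C3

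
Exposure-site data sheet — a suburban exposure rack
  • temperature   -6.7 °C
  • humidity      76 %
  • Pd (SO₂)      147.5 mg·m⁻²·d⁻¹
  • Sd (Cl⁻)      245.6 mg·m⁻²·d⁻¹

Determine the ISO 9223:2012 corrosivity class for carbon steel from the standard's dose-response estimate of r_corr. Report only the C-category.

C3

carbon steel: f(T) = +0.150·(T−10) [T≤10 °C] = -2.5050
  SO₂ term: 1.77·147.5^0.52·exp(0.02·76-2.5050) = 8.871
  Cl⁻ term: 0.102·245.6^0.62·exp(0.033·76+0.04·-6.7) = 29.06
  r_corr = 8.871 + 29.06 = 37.94 μm/a
ISO 9223 Table 2 (carbon steel): 25 < 37.9 ≤ 50 μm/a ⇒ C3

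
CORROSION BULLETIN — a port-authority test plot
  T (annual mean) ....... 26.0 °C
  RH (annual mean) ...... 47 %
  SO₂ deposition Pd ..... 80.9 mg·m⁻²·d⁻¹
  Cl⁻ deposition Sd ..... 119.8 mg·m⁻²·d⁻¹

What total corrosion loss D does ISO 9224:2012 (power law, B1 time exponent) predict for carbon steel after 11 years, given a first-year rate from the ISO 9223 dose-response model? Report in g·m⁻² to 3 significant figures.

D(11) = 1.24e+03 g·m⁻²

carbon steel: temperature factor f = -0.054·(16.0) = -0.8640
  Pd branch = 1.77·Pd^0.52·e^(0.02·RH+f) = 18.75 μm/a
  Sd branch = 0.102·Sd^0.62·e^(0.033·RH+0.04·T) = 26.45 μm/a
  r_corr = 18.75 + 26.45 = 45.21 μm/a
ISO 9224: D(t) = r_corr · t^b with b = 0.523 (carbon steel, B1)
  D(11) = 45.21 × 11^0.523 = 45.21 × 3.505 = 158.4 μm
  Mass loss = 158.4 μm × 7.85 g/cm³ = 1244 g·m⁻²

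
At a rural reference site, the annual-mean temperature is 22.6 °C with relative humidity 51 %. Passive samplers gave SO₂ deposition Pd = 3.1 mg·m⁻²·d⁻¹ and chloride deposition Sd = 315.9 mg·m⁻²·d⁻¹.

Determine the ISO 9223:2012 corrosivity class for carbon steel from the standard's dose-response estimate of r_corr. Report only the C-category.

C4

carbon steel: f(T) = -0.054·(T−10) [T>10 °C] = -0.6804
  SO₂ term: 1.77·3.1^0.52·exp(0.02·51-0.6804) = 4.477
  Cl⁻ term: 0.102·315.9^0.62·exp(0.033·51+0.04·22.6) = 48.07
  r_corr = 4.477 + 48.07 = 52.54 μm/a
Category bounds: 50…80 μm/a bracket r_corr ⇒ C4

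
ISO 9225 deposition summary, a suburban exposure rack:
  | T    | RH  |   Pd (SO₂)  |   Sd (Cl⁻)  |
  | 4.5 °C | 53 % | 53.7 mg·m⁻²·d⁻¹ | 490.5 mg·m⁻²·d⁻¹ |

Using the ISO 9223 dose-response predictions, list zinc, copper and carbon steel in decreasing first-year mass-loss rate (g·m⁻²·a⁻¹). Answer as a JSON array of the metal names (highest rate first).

zinc: f(T) = +0.038·(T−10) [T≤10 °C] = -0.2090
  SO₂ term: 0.0129·53.7^0.44·exp(0.046·53-0.2090) = 0.6915
  Sd branch = 0.0175·Sd^0.57·e^(0.008·RH+0.085·T) = 1.34 μm/a
  r_corr = 0.6915 + 1.34 = 2.031 μm/a
  mass loss = 2.031 μm/a × 7.14 g/cm³ = 14.5 g·m⁻²·a⁻¹
copper: f(T) = +0.126·(T−10) [T≤10 °C] = -0.6930
  SO₂ term: 0.0053·53.7^0.26·exp(0.059·53-0.6930) = 0.1703
  Cl⁻ term: 0.01025·490.5^0.27·exp(0.036·53+0.049·4.5) = 0.4588
  r_corr = 0.1703 + 0.4588 = 0.629 μm/a
  mass loss = 0.629 μm/a × 8.96 g/cm³ = 5.636 g·m⁻²·a⁻¹
carbon steel: f(T) = +0.150·(T−10) [T≤10 °C] = -0.8250
  SO₂ term: 1.77·53.7^0.52·exp(0.02·53-0.8250) = 17.77
  Sd branch = 0.102·Sd^0.62·e^(0.033·RH+0.04·T) = 32.7 μm/a
  sum: 17.77 + 32.7 → r_corr = 50.47 μm/a
  mass loss = 50.47 μm/a × 7.85 g/cm³ = 396.2 g·m⁻²·a⁻¹
Ordering by g·m⁻²·a⁻¹: carbon steel (396) > zinc (14.5) > copper (5.64)

["carbon steel", "zinc", "copper"]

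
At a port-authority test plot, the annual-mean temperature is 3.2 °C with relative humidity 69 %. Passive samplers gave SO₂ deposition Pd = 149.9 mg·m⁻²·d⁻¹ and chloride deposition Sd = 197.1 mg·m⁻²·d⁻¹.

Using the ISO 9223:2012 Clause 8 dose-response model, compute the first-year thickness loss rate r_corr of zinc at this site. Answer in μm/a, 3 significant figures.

zinc: T≤10 °C ⇒ hinge +0.038·(3.2−10) = -0.2584
  Pd branch = 0.0129·Pd^0.44·e^(0.046·RH+f) = 2.159 μm/a
  Cl⁻ term: 0.0175·197.1^0.57·exp(0.008·69+0.085·3.2) = 0.8107
  r_corr = 2.159 + 0.8107 = 2.969 μm/a

r_corr = 2.97 μm/a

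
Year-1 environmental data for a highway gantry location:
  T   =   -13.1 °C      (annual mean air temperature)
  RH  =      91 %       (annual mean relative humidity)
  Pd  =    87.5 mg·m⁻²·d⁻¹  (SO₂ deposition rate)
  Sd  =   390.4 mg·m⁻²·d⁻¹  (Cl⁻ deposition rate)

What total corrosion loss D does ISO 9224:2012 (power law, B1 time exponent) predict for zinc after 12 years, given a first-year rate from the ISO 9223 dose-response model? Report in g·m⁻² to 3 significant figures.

D(12) = 155 g·m⁻²

zinc: f(T) = +0.038·(T−10) [T≤10 °C] = -0.8778
  SO₂ term: 0.0129·87.5^0.44·exp(0.046·91-0.8778) = 2.522
  Sd branch = 0.0175·Sd^0.57·e^(0.008·RH+0.085·T) = 0.3571 μm/a
  r_corr = 2.522 + 0.3571 = 2.879 μm/a
ISO 9224: D(t) = r_corr · t^b with b = 0.813 (zinc, B1)
  D(12) = 2.879 × 12^0.813 = 2.879 × 7.54 = 21.71 μm
  Mass loss = 21.71 μm × 7.14 g/cm³ = 155 g·m⁻²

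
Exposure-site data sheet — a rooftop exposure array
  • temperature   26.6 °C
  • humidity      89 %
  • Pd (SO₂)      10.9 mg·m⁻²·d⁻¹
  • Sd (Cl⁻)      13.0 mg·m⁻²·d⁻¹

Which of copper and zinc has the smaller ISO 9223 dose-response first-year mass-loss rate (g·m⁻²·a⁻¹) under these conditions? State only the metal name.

zinc

copper: T>10 °C ⇒ hinge -0.080·(26.6−10) = -1.3280
  Pd branch = 0.0053·Pd^0.26·e^(0.059·RH+f) = 0.4986 μm/a
  Sd branch = 0.01025·Sd^0.27·e^(0.036·RH+0.049·T) = 1.858 μm/a
  sum: 0.4986 + 1.858 → r_corr = 2.357 μm/a
  mass loss = 2.357 μm/a × 8.96 g/cm³ = 21.11 g·m⁻²·a⁻¹
zinc: temperature factor f = -0.071·(16.6) = -1.1786
  SO₂ term: 0.0129·10.9^0.44·exp(0.046·89-1.1786) = 0.6811
  Sd branch = 0.0175·Sd^0.57·e^(0.008·RH+0.085·T) = 1.476 μm/a
  r_corr = 0.6811 + 1.476 = 2.157 μm/a
  mass loss = 2.157 μm/a × 7.14 g/cm³ = 15.4 g·m⁻²·a⁻¹
Ordering by g·m⁻²·a⁻¹: copper (21.1) > zinc (15.4)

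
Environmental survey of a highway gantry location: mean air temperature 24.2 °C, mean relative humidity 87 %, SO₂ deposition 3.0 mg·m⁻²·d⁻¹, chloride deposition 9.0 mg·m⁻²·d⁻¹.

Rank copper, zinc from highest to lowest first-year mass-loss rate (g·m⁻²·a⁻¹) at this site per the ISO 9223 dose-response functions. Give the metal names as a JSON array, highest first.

["copper", "zinc"]

copper: f(T) = -0.080·(T−10) [T>10 °C] = -1.1360
  Pd branch = 0.0053·Pd^0.26·e^(0.059·RH+f) = 0.3839 μm/a
  Sd branch = 0.01025·Sd^0.27·e^(0.036·RH+0.049·T) = 1.392 μm/a
  sum: 0.3839 + 1.392 → r_corr = 1.776 μm/a
  mass loss = 1.776 μm/a × 8.96 g/cm³ = 15.91 g·m⁻²·a⁻¹
zinc: T>10 °C ⇒ hinge -0.071·(24.2−10) = -1.0082
  Pd branch = 0.0129·Pd^0.44·e^(0.046·RH+f) = 0.4176 μm/a
  Cl⁻ term: 0.0175·9.0^0.57·exp(0.008·87+0.085·24.2) = 0.9607
  sum: 0.4176 + 0.9607 → r_corr = 1.378 μm/a
  mass loss = 1.378 μm/a × 7.14 g/cm³ = 9.84 g·m⁻²·a⁻¹
Ordering by g·m⁻²·a⁻¹: copper (15.9) > zinc (9.84)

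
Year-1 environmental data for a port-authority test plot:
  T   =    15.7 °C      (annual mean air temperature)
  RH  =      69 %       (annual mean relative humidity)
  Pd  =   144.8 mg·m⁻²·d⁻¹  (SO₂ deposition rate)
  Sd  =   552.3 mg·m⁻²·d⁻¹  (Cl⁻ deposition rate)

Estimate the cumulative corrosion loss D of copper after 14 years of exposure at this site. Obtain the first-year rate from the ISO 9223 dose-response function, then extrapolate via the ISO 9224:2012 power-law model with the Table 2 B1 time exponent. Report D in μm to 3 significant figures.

D(14) = 12.7 μm

copper: temperature factor f = -0.080·(5.7) = -0.4560
  Pd branch = 0.0053·Pd^0.26·e^(0.059·RH+f) = 0.7179 μm/a
  Sd branch = 0.01025·Sd^0.27·e^(0.036·RH+0.049·T) = 1.459 μm/a
  sum: 0.7179 + 1.459 → r_corr = 2.177 μm/a
ISO 9224: D(t) = r_corr · t^b with b = 0.667 (copper, B1)
  D(14) = 2.177 × 14^0.667 = 2.177 × 5.814 = 12.66 μm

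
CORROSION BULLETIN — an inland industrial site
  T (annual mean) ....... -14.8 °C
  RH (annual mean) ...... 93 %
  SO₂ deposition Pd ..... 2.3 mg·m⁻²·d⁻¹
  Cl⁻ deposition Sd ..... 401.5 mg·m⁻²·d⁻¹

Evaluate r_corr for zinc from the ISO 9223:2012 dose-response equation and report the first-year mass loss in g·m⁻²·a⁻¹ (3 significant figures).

r_corr = 6.01 g·m⁻²·a⁻¹

zinc: f(T) = +0.038·(T−10) [T≤10 °C] = -0.9424
  sulphur-dioxide contribution → 0.5229 μm/a
  chloride contribution → 0.3191 μm/a
  total first-year rate 0.8419 μm/a
Convert to mass loss: 0.8419 μm/a × 7.14 g/cm³ = 6.011 g·m⁻²·a⁻¹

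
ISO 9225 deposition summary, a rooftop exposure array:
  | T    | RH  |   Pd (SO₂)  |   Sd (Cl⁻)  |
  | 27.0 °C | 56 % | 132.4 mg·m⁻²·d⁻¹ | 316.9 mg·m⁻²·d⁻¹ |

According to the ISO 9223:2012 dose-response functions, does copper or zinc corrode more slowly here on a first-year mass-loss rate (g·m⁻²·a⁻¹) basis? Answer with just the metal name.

copper: T>10 °C ⇒ hinge -0.080·(27.0−10) = -1.3600
  sulphur-dioxide contribution → 0.1319 μm/a
  chloride contribution → 1.368 μm/a
  total first-year rate 1.5 μm/a
  mass loss = 1.5 μm/a × 8.96 g/cm³ = 13.44 g·m⁻²·a⁻¹
zinc: T>10 °C ⇒ hinge -0.071·(27.0−10) = -1.2070
  sulphur-dioxide contribution → 0.4353 μm/a
  chloride contribution → 7.242 μm/a
  ⇒ r_corr(zinc) = 7.677 μm/a
  mass loss = 7.677 μm/a × 7.14 g/cm³ = 54.81 g·m⁻²·a⁻¹
Ordering by g·m⁻²·a⁻¹: zinc (54.8) > copper (13.4)

copper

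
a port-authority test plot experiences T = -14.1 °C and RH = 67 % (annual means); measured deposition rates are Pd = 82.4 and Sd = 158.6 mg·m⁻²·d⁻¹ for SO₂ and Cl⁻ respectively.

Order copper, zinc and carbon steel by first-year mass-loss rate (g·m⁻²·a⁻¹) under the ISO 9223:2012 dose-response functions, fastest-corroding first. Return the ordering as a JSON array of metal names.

["carbon steel", "zinc", "copper"]

copper: T≤10 °C ⇒ hinge +0.126·(-14.1−10) = -3.0366
  Pd branch = 0.0053·Pd^0.26·e^(0.059·RH+f) = 0.04173 μm/a
  Cl⁻ term: 0.01025·158.6^0.27·exp(0.036·67+0.049·-14.1) = 0.225
  r_corr = 0.04173 + 0.225 = 0.2668 μm/a
  mass loss = 0.2668 μm/a × 8.96 g/cm³ = 2.39 g·m⁻²·a⁻¹
zinc: f(T) = +0.038·(T−10) [T≤10 °C] = -0.9158
  SO₂ term: 0.0129·82.4^0.44·exp(0.046·67-0.9158) = 0.7841
  Sd branch = 0.0175·Sd^0.57·e^(0.008·RH+0.085·T) = 0.162 μm/a
  sum: 0.7841 + 0.162 → r_corr = 0.9461 μm/a
  mass loss = 0.9461 μm/a × 7.14 g/cm³ = 6.755 g·m⁻²·a⁻¹
carbon steel: f(T) = +0.150·(T−10) [T≤10 °C] = -3.6150
  SO₂ term: 1.77·82.4^0.52·exp(0.02·67-3.6150) = 1.804
  Sd branch = 0.102·Sd^0.62·e^(0.033·RH+0.04·T) = 12.25 μm/a
  sum: 1.804 + 12.25 → r_corr = 14.05 μm/a
  mass loss = 14.05 μm/a × 7.85 g/cm³ = 110.3 g·m⁻²·a⁻¹
Ordering by g·m⁻²·a⁻¹: carbon steel (110) > zinc (6.76) > copper (2.39)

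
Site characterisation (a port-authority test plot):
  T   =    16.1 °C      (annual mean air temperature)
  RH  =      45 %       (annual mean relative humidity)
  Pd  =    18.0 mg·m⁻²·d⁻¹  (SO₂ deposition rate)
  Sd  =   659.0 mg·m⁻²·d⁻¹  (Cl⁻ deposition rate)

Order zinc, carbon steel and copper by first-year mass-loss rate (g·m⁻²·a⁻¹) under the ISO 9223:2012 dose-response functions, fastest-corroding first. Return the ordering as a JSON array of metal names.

zinc: f(T) = -0.071·(T−10) [T>10 °C] = -0.4331
  SO₂ term: 0.0129·18.0^0.44·exp(0.046·45-0.4331) = 0.2365
  Cl⁻ term: 0.0175·659.0^0.57·exp(0.008·45+0.085·16.1) = 3.985
  sum: 0.2365 + 3.985 → r_corr = 4.222 μm/a
  mass loss = 4.222 μm/a × 7.14 g/cm³ = 30.14 g·m⁻²·a⁻¹
carbon steel: f(T) = -0.054·(T−10) [T>10 °C] = -0.3294
  Pd branch = 1.77·Pd^0.52·e^(0.02·RH+f) = 14.08 μm/a
  Sd branch = 0.102·Sd^0.62·e^(0.033·RH+0.04·T) = 47.96 μm/a
  r_corr = 14.08 + 47.96 = 62.04 μm/a
  mass loss = 62.04 μm/a × 7.85 g/cm³ = 487 g·m⁻²·a⁻¹
copper: T>10 °C ⇒ hinge -0.080·(16.1−10) = -0.4880
  Pd branch = 0.0053·Pd^0.26·e^(0.059·RH+f) = 0.09812 μm/a
  Sd branch = 0.01025·Sd^0.27·e^(0.036·RH+0.049·T) = 0.6577 μm/a
  sum: 0.09812 + 0.6577 → r_corr = 0.7558 μm/a
  mass loss = 0.7558 μm/a × 8.96 g/cm³ = 6.772 g·m⁻²·a⁻¹
Ordering by g·m⁻²·a⁻¹: carbon steel (487) > zinc (30.1) > copper (6.77)

["carbon steel", "zinc", "copper"]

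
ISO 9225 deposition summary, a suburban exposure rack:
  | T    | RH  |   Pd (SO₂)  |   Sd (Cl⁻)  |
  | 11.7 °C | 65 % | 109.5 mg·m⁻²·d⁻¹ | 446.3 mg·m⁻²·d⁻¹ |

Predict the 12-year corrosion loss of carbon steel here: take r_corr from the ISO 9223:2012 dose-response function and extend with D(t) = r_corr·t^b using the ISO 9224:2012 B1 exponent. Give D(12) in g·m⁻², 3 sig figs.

carbon steel: f(T) = -0.054·(T−10) [T>10 °C] = -0.0918
  SO₂ term: 1.77·109.5^0.52·exp(0.02·65-0.0918) = 68.11
  Sd branch = 0.102·Sd^0.62·e^(0.033·RH+0.04·T) = 61.12 μm/a
  r_corr = 68.11 + 61.12 = 129.2 μm/a
ISO 9224: D(t) = r_corr · t^b with b = 0.523 (carbon steel, B1)
  D(12) = 129.2 × 12^0.523 = 129.2 × 3.668 = 474 μm
  Mass loss = 474 μm × 7.85 g/cm³ = 3721 g·m⁻²

D(12) = 3.72e+03 g·m⁻²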